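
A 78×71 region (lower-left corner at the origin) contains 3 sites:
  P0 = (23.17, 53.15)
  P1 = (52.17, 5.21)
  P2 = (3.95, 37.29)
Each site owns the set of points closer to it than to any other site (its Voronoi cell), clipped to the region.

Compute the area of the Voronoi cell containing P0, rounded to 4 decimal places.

Area of P0's cell: 2358.7917

1. box [0,78]×[0,71]: [(0, 0) (78, 0) (78, 71) (0, 71)]
2. ⊥bis P0·P1 via (37.67,29.18): [(0, 6.3926) (78, 53.5765) (78, 71) (0, 71)]  |A|=3199.2053
3. ⊥bis P0·P2 via (13.56,45.22): [(0, 61.6527) (30.4166, 24.7923) (78, 53.5765) (78, 71) (0, 71)]  |A|=2358.7917
4. canonical 5-gon: [(0, 61.6527) (30.4166, 24.7923) (78, 53.5765) (78, 71) (0, 71)]
5. shoelace: 2358.7917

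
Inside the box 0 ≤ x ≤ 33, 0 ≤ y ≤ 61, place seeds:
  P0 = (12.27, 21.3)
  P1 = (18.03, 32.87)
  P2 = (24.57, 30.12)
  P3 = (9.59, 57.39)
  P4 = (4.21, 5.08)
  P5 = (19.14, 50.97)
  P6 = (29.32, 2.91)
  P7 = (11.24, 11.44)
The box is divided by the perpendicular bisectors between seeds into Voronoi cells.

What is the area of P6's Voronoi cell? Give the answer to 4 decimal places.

Area of P6's cell: 204.0111

1. box [0,33]×[0,61]: [(0, 0) (33, 0) (33, 61) (0, 61)]
2. ⊥bis P6·P0 via (20.795,12.105): [(7.7386, 0) (33, 0) (33, 23.4207)]  |A|=295.8191
3. ⊥bis P6·P1 via (23.675,17.89): [(29.3353, 20.023) (7.7386, 0) (33, 0) (33, 21.404)]  |A|=292.1238
4. ⊥bis P6·P2 via (26.945,16.515): [(25.2284, 16.2153) (7.7386, 0) (33, 0) (33, 17.572)]  |A|=273.0922
5. ⊥bis P6·P3 via (19.455,30.15): [(25.2284, 16.2153) (7.7386, 0) (33, 0) (33, 17.572)]  |A|=273.0922
6. ⊥bis P6·P4 via (16.765,3.995): [(25.2284, 16.2153) (17.1759, 8.7496) (16.4198, 0) (33, 0) (33, 17.572)]  |A|=235.1141
7. ⊥bis P6·P5 via (24.23,26.94): [(25.2284, 16.2153) (17.1759, 8.7496) (16.4198, 0) (33, 0) (33, 17.572)]  |A|=235.1141
8. ⊥bis P6·P7 via (20.28,7.175): [(25.2284, 16.2153) (24.014, 15.0894) (16.8949, 0) (33, 0) (33, 17.572)]  |A|=204.0111
9. canonical 5-gon: [(25.2284, 16.2153) (24.014, 15.0894) (16.8949, 0) (33, 0) (33, 17.572)]
10. shoelace: 204.0111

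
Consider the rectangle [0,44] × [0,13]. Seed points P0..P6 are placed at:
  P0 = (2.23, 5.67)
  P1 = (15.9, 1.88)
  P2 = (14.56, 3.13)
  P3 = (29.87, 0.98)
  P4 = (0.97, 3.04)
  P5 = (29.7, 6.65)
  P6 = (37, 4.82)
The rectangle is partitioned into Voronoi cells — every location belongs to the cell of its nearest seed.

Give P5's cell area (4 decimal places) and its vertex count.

1. box [0,44]×[0,13]: [(0, 0) (44, 0) (44, 13) (0, 13)]
2. ⊥bis P5·P0 via (15.965,6.16): [(16.1848, 0) (44, 0) (44, 13) (15.721, 13)]  |A|=364.6127
3. ⊥bis P5·P1 via (22.8,4.265): [(24.2742, 0) (44, 0) (44, 13) (19.7807, 13)]  |A|=285.6429
4. ⊥bis P5·P2 via (22.13,4.89): [(21.1972, 8.9019) (24.2742, 0) (44, 0) (44, 13) (20.2445, 13)]  |A|=284.6927
5. ⊥bis P5·P3 via (29.785,3.815): [(21.1972, 8.9019) (23.0256, 3.6123) (44, 4.2412) (44, 13) (20.2445, 13)]  |A|=204.5863
6. ⊥bis P5·P4 via (15.335,4.845): [(21.1972, 8.9019) (23.0256, 3.6123) (44, 4.2412) (44, 13) (20.2445, 13)]  |A|=204.5863
7. ⊥bis P5·P6 via (33.35,5.735): [(21.1972, 8.9019) (23.0256, 3.6123) (32.892, 3.9082) (35.1712, 13) (20.2445, 13)]  |A|=115.8052
8. canonical 5-gon: [(21.1972, 8.9019) (23.0256, 3.6123) (32.892, 3.9082) (35.1712, 13) (20.2445, 13)]
9. shoelace: 115.8052

Area of P5's cell: 115.8052 (5 vertices)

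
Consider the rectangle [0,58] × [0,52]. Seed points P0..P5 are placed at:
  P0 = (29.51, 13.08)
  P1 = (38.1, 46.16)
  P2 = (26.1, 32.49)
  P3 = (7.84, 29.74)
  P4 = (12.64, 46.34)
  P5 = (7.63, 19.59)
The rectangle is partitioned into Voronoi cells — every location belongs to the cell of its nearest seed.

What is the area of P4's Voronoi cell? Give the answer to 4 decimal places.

Area of P4's cell: 319.0350

1. box [0,58]×[0,52]: [(0, 0) (58, 0) (58, 52) (0, 52)]
2. ⊥bis P4·P0 via (21.075,29.71): [(0, 19.0204) (58, 48.4389) (58, 52) (0, 52)]  |A|=1059.6782
3. ⊥bis P4·P1 via (25.37,46.25): [(0, 19.0204) (25.2681, 31.8368) (25.4107, 52) (0, 52)]  |A|=672.8455
4. ⊥bis P4·P2 via (19.37,39.415): [(0, 20.5904) (25.3629, 45.2391) (25.4107, 52) (0, 52)]  |A|=484.2175
5. ⊥bis P4·P3 via (10.24,38.04): [(0, 41.001) (16.186, 36.3207) (25.3629, 45.2391) (25.4107, 52) (0, 52)]  |A|=319.035
6. ⊥bis P4·P5 via (10.135,32.965): [(0, 41.001) (16.186, 36.3207) (25.3629, 45.2391) (25.4107, 52) (0, 52)]  |A|=319.035
7. canonical 5-gon: [(0, 41.001) (16.186, 36.3207) (25.3629, 45.2391) (25.4107, 52) (0, 52)]
8. shoelace: 319.035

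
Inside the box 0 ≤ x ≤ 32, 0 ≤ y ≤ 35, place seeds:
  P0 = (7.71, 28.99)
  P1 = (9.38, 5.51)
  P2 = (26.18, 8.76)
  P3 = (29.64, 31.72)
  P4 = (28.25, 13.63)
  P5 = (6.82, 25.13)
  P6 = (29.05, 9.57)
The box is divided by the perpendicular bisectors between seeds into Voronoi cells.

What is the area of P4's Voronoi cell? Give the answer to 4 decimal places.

1. box [0,32]×[0,35]: [(0, 0) (32, 0) (32, 35) (0, 35)]
2. ⊥bis P4·P0 via (17.98,21.31): [(2.0442, 0) (32, 0) (32, 35) (28.2175, 35)]  |A|=590.4204
3. ⊥bis P4·P1 via (18.815,9.57): [(15.3034, 17.7307) (22.9331, 0) (32, 0) (32, 35) (28.2175, 35)]  |A|=405.2331
4. ⊥bis P4·P2 via (27.215,11.195): [(15.3034, 17.7307) (16.0789, 15.9284) (32, 9.1611) (32, 35) (28.2175, 35)]  |A|=260.0947
5. ⊥bis P4·P3 via (28.945,22.675): [(19.5411, 23.3976) (15.3034, 17.7307) (16.0789, 15.9284) (32, 9.1611) (32, 22.4403)]  |A|=159.9114
6. ⊥bis P4·P5 via (17.535,19.38): [(19.685, 23.3865) (15.9026, 16.3381) (16.0789, 15.9284) (32, 9.1611) (32, 22.4403)]  |A|=154.7346
7. ⊥bis P4·P6 via (28.65,11.6): [(19.685, 23.3865) (15.9026, 16.3381) (16.0789, 15.9284) (27.0185, 11.2785) (32, 12.2601) (32, 22.4403)]  |A|=147.0158
8. canonical 6-gon: [(19.685, 23.3865) (15.9026, 16.3381) (16.0789, 15.9284) (27.0185, 11.2785) (32, 12.2601) (32, 22.4403)]
9. shoelace: 147.0158

Area of P4's cell: 147.0158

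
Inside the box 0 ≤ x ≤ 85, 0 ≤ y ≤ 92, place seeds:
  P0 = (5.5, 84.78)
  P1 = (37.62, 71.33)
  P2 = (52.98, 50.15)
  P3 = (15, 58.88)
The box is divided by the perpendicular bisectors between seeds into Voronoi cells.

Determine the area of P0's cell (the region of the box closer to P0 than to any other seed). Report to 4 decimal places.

1. box [0,85]×[0,92]: [(0, 0) (85, 0) (85, 92) (0, 92)]
2. ⊥bis P0·P1 via (21.56,78.055): [(0, 26.5675) (27.3994, 92) (0, 92)]  |A|=896.4046
3. ⊥bis P0·P2 via (29.24,67.465): [(0, 27.375) (0.794, 28.4637) (27.3994, 92) (0, 92)]  |A|=896.084
4. ⊥bis P0·P3 via (10.25,71.83): [(0, 68.0703) (20.5327, 75.6016) (27.3994, 92) (0, 92)]  |A|=470.3222
5. canonical 4-gon: [(0, 68.0703) (20.5327, 75.6016) (27.3994, 92) (0, 92)]
6. shoelace: 470.3222

Area of P0's cell: 470.3222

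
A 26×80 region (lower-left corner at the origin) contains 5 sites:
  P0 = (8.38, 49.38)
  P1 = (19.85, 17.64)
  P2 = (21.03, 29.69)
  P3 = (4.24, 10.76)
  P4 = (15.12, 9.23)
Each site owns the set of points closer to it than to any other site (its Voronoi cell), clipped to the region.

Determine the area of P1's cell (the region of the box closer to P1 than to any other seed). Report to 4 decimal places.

Area of P1's cell: 179.5939

1. box [0,26]×[0,80]: [(0, 0) (26, 0) (26, 80) (0, 80)]
2. ⊥bis P1·P0 via (14.115,33.51): [(0, 28.4092) (0, 0) (26, 0) (26, 37.8049)]  |A|=860.7838
3. ⊥bis P1·P2 via (20.44,23.665): [(0, 25.6666) (0, 0) (26, 0) (26, 23.1205)]  |A|=634.2327
4. ⊥bis P1·P3 via (12.045,14.2): [(7.3065, 24.9511) (18.3036, 0) (26, 0) (26, 23.1205)]  |A|=312.119
5. ⊥bis P1·P4 via (17.485,13.435): [(7.3065, 24.9511) (10.7004, 17.2509) (26, 8.6459) (26, 23.1205)]  |A|=179.5939
6. canonical 4-gon: [(7.3065, 24.9511) (10.7004, 17.2509) (26, 8.6459) (26, 23.1205)]
7. shoelace: 179.5939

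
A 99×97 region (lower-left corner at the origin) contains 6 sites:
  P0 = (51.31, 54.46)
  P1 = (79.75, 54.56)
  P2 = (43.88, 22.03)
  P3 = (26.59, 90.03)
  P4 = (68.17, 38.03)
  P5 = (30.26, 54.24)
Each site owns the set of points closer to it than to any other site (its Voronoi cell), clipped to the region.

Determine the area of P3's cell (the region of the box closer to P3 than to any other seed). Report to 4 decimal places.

Area of P3's cell: 1428.6752

1. box [0,99]×[0,97]: [(0, 0) (99, 0) (99, 97) (0, 97)]
2. ⊥bis P3·P0 via (38.95,72.245): [(0, 45.176) (74.5704, 97) (0, 97)]  |A|=1932.2669
3. ⊥bis P3·P1 via (53.17,72.295): [(0, 45.176) (65.403, 90.629) (69.6539, 97) (0, 97)]  |A|=1916.6056
4. ⊥bis P3·P2 via (35.235,56.03): [(0, 47.071) (4.2999, 48.1643) (65.403, 90.629) (69.6539, 97) (0, 97)]  |A|=1912.5315
5. ⊥bis P3·P4 via (47.38,64.03): [(0, 47.071) (4.2999, 48.1643) (65.403, 90.629) (69.6539, 97) (0, 97)]  |A|=1912.5315
6. ⊥bis P3·P5 via (28.425,72.135): [(0, 69.2202) (40.5861, 73.382) (65.403, 90.629) (69.6539, 97) (0, 97)]  |A|=1428.6752
7. canonical 5-gon: [(0, 69.2202) (40.5861, 73.382) (65.403, 90.629) (69.6539, 97) (0, 97)]
8. shoelace: 1428.6752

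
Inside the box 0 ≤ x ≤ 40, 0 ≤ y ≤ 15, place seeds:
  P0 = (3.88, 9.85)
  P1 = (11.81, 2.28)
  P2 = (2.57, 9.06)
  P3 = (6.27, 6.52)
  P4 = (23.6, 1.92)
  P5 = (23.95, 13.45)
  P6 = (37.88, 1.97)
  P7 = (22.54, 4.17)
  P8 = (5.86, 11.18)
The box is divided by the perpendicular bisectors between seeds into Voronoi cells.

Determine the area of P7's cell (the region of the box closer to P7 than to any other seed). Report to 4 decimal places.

Area of P7's cell: 74.2394

1. box [0,40]×[0,15]: [(0, 0) (40, 0) (40, 15) (0, 15)]
2. ⊥bis P7·P0 via (13.21,7.01): [(11.0762, 0) (40, 0) (40, 15) (15.6421, 15)]  |A|=399.6127
3. ⊥bis P7·P1 via (17.175,3.225): [(15.2993, 13.8738) (17.7431, 0) (40, 0) (40, 15) (15.6421, 15)]  |A|=353.3653
4. ⊥bis P7·P2 via (12.555,6.615): [(15.2993, 13.8738) (17.7431, 0) (40, 0) (40, 15) (15.6421, 15)]  |A|=353.3653
5. ⊥bis P7·P3 via (14.405,5.345): [(15.4848, 12.8208) (17.7431, 0) (40, 0) (40, 15) (15.7995, 15)]  |A|=352.9089
6. ⊥bis P7·P4 via (23.07,3.045): [(15.4848, 12.8208) (17.656, 0.4944) (40, 11.0209) (40, 15) (15.7995, 15)]  |A|=224.2813
7. ⊥bis P7·P5 via (23.245,8.81): [(15.9973, 9.9112) (17.656, 0.4944) (32.3655, 7.4242)]  |A|=75.0059
8. ⊥bis P7·P6 via (30.21,3.07): [(30.8671, 7.6519) (15.9973, 9.9112) (17.656, 0.4944) (30.7235, 6.6507)]  |A|=74.2394
9. ⊥bis P7·P8 via (14.2,7.675): [(30.8671, 7.6519) (15.9973, 9.9112) (17.656, 0.4944) (30.7235, 6.6507)]  |A|=74.2394
10. canonical 4-gon: [(30.8671, 7.6519) (15.9973, 9.9112) (17.656, 0.4944) (30.7235, 6.6507)]
11. shoelace: 74.2394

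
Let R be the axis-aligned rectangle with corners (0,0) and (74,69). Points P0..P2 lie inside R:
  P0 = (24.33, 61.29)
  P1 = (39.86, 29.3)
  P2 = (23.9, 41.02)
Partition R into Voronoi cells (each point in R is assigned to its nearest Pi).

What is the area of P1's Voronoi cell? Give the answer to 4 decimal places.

1. box [0,74]×[0,69]: [(0, 0) (74, 0) (74, 69) (0, 69)]
2. ⊥bis P1·P0 via (32.095,45.295): [(0, 29.714) (0, 0) (74, 0) (74, 65.6384)]  |A|=3528.0389
3. ⊥bis P1·P2 via (31.88,35.16): [(43.3264, 50.7475) (6.0608, 0) (74, 0) (74, 65.6384)]  |A|=2730.5538
4. canonical 4-gon: [(43.3264, 50.7475) (6.0608, 0) (74, 0) (74, 65.6384)]
5. shoelace: 2730.5538

Area of P1's cell: 2730.5538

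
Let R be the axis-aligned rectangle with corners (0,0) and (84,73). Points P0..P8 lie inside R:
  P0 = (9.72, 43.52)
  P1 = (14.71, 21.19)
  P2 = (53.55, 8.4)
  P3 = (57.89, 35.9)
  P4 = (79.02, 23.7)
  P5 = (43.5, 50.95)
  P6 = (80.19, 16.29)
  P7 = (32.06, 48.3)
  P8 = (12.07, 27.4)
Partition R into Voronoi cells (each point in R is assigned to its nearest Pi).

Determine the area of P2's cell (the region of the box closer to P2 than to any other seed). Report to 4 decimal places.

Area of P2's cell: 781.0931

1. box [0,84]×[0,73]: [(0, 0) (84, 0) (84, 73) (0, 73)]
2. ⊥bis P2·P0 via (31.635,25.96): [(10.8338, 0) (84, 0) (84, 73) (69.3271, 73)]  |A|=3206.1259
3. ⊥bis P2·P1 via (34.13,14.795): [(42.1126, 39.0361) (29.258, 0) (84, 0) (84, 73) (69.3271, 73)]  |A|=2846.5219
4. ⊥bis P2·P3 via (55.72,22.15): [(37.4989, 25.0256) (29.258, 0) (84, 0) (84, 17.6869)]  |A|=1096.2058
5. ⊥bis P2·P4 via (66.285,16.05): [(63.3434, 20.9469) (37.4989, 25.0256) (29.258, 0) (75.9263, 0)]  |A|=828.9713
6. ⊥bis P2·P5 via (48.525,29.675): [(63.3434, 20.9469) (37.4989, 25.0256) (29.258, 0) (75.9263, 0)]  |A|=828.9713
7. ⊥bis P2·P6 via (66.87,12.345): [(65.2744, 17.7323) (63.3434, 20.9469) (37.4989, 25.0256) (29.258, 0) (70.5262, 0)]  |A|=781.0931
8. ⊥bis P2·P7 via (42.805,28.35): [(65.2744, 17.7323) (63.3434, 20.9469) (37.4989, 25.0256) (29.258, 0) (70.5262, 0)]  |A|=781.0931
9. ⊥bis P2·P8 via (32.81,17.9): [(65.2744, 17.7323) (63.3434, 20.9469) (37.4989, 25.0256) (29.258, 0) (70.5262, 0)]  |A|=781.0931
10. canonical 5-gon: [(65.2744, 17.7323) (63.3434, 20.9469) (37.4989, 25.0256) (29.258, 0) (70.5262, 0)]
11. shoelace: 781.0931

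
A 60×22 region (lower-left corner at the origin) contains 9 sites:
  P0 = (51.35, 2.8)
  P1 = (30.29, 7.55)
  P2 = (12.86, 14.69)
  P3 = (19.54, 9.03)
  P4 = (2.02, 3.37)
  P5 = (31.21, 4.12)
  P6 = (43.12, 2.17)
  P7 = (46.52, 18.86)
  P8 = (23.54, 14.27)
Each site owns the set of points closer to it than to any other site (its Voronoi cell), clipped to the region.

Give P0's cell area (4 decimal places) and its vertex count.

1. box [0,60]×[0,22]: [(0, 0) (60, 0) (60, 22) (0, 22)]
2. ⊥bis P0·P1 via (40.82,5.175): [(39.6528, 0) (60, 0) (60, 22) (44.6148, 22)]  |A|=393.0563
3. ⊥bis P0·P2 via (32.105,8.745): [(39.6528, 0) (60, 0) (60, 22) (44.6148, 22)]  |A|=393.0563
4. ⊥bis P0·P3 via (35.445,5.915): [(39.6528, 0) (60, 0) (60, 22) (44.6148, 22)]  |A|=393.0563
5. ⊥bis P0·P4 via (26.685,3.085): [(39.6528, 0) (60, 0) (60, 22) (44.6148, 22)]  |A|=393.0563
6. ⊥bis P0·P5 via (41.28,3.46): [(41.6269, 8.7524) (41.0532, 0) (60, 0) (60, 22) (44.6148, 22)]  |A|=386.9277
7. ⊥bis P0·P6 via (47.235,2.485): [(47.4252, 0) (60, 0) (60, 22) (45.7411, 22)]  |A|=295.17
8. ⊥bis P0·P7 via (48.935,10.83): [(46.6488, 10.1424) (47.4252, 0) (60, 0) (60, 14.1578)]  |A|=158.2808
9. ⊥bis P0·P8 via (37.445,8.535): [(46.6488, 10.1424) (47.4252, 0) (60, 0) (60, 14.1578)]  |A|=158.2808
10. canonical 4-gon: [(46.6488, 10.1424) (47.4252, 0) (60, 0) (60, 14.1578)]
11. shoelace: 158.2808

Area of P0's cell: 158.2808 (4 vertices)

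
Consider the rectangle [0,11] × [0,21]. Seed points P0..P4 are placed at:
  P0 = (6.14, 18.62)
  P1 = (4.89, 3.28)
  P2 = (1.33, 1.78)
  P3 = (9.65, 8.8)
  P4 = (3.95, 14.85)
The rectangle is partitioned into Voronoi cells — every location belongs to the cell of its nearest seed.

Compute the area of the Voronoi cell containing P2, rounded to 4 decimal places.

1. box [0,11]×[0,21]: [(0, 0) (11, 0) (11, 21) (0, 21)]
2. ⊥bis P2·P0 via (3.735,10.2): [(0, 11.2668) (0, 0) (11, 0) (11, 8.1249)]  |A|=106.6545
3. ⊥bis P2·P1 via (3.11,2.53): [(0, 9.9111) (0, 0) (4.176, 0)]  |A|=20.6944
4. ⊥bis P2·P3 via (5.49,5.29): [(0, 9.9111) (0, 0) (4.176, 0)]  |A|=20.6944
5. ⊥bis P2·P4 via (2.64,8.315): [(0.491, 8.7458) (0, 8.8442) (0, 0) (4.176, 0)]  |A|=20.4325
6. canonical 4-gon: [(0.491, 8.7458) (0, 8.8442) (0, 0) (4.176, 0)]
7. shoelace: 20.4325

Area of P2's cell: 20.4325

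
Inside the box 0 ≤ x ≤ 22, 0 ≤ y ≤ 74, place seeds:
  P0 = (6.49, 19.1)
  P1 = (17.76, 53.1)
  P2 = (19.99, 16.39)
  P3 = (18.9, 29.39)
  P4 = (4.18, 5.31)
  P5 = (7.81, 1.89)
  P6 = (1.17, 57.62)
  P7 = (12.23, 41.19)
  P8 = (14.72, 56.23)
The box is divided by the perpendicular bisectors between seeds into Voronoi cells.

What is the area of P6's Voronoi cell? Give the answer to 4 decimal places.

Area of P6's cell: 222.4890

1. box [0,22]×[0,74]: [(0, 0) (22, 0) (22, 74) (0, 74)]
2. ⊥bis P6·P0 via (3.83,38.36): [(0, 37.831) (22, 40.8695) (22, 74) (0, 74)]  |A|=762.2945
3. ⊥bis P6·P1 via (9.465,55.36): [(0, 37.831) (4.8725, 38.504) (14.5435, 74) (0, 74)]  |A|=346.2357
4. ⊥bis P6·P2 via (10.58,37.005): [(0, 37.831) (4.8725, 38.504) (14.5435, 74) (0, 74)]  |A|=346.2357
5. ⊥bis P6·P3 via (10.035,43.505): [(0, 37.831) (1.2829, 38.0082) (5.4506, 40.6257) (14.5435, 74) (0, 74)]  |A|=342.5709
6. ⊥bis P6·P4 via (2.675,31.465): [(0, 37.831) (1.2829, 38.0082) (5.4506, 40.6257) (14.5435, 74) (0, 74)]  |A|=342.5709
7. ⊥bis P6·P5 via (4.49,29.755): [(0, 37.831) (1.2829, 38.0082) (5.4506, 40.6257) (14.5435, 74) (0, 74)]  |A|=342.5709
8. ⊥bis P6·P7 via (6.7,49.405): [(0, 44.8948) (8.0992, 50.3469) (14.5435, 74) (0, 74)]  |A|=289.8637
9. ⊥bis P6·P8 via (7.945,56.925): [(0, 44.8948) (7.2087, 49.7474) (9.6966, 74) (0, 74)]  |A|=222.489
10. canonical 4-gon: [(0, 44.8948) (7.2087, 49.7474) (9.6966, 74) (0, 74)]
11. shoelace: 222.489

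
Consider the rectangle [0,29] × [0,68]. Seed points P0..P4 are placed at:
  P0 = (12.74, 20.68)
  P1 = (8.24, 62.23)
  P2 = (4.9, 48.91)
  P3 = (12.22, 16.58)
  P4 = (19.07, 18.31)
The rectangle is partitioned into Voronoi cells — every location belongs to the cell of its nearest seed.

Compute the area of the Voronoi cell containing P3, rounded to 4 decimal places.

Area of P3's cell: 339.0576

1. box [0,29]×[0,68]: [(0, 0) (29, 0) (29, 68) (0, 68)]
2. ⊥bis P3·P0 via (12.48,18.63): [(0, 20.2128) (0, 0) (29, 0) (29, 16.5348)]  |A|=532.8403
3. ⊥bis P3·P1 via (10.23,39.405): [(0, 20.2128) (0, 0) (29, 0) (29, 16.5348)]  |A|=532.8403
4. ⊥bis P3·P2 via (8.56,32.745): [(0, 20.2128) (0, 0) (29, 0) (29, 16.5348)]  |A|=532.8403
5. ⊥bis P3·P4 via (15.645,17.445): [(15.4406, 18.2545) (0, 20.2128) (0, 0) (20.0508, 0)]  |A|=339.0576
6. canonical 4-gon: [(15.4406, 18.2545) (0, 20.2128) (0, 0) (20.0508, 0)]
7. shoelace: 339.0576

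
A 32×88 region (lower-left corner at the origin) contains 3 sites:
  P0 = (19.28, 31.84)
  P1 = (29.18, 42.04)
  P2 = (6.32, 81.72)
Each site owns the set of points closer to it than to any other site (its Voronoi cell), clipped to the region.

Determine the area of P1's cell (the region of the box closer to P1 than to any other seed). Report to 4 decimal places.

Area of P1's cell: 535.2565

1. box [0,32]×[0,88]: [(0, 0) (32, 0) (32, 88) (0, 88)]
2. ⊥bis P1·P0 via (24.23,36.94): [(0, 60.4574) (32, 29.3985) (32, 88) (0, 88)]  |A|=1378.3059
3. ⊥bis P1·P2 via (17.75,61.88): [(5.6917, 54.9331) (32, 29.3985) (32, 70.0896)]  |A|=535.2565
4. canonical 3-gon: [(5.6917, 54.9331) (32, 29.3985) (32, 70.0896)]
5. shoelace: 535.2565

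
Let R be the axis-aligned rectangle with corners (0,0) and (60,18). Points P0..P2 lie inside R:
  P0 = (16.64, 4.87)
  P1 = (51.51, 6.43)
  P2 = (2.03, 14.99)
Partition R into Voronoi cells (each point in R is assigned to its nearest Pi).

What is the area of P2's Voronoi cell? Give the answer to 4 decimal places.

Area of P2's cell: 156.4346

1. box [0,60]×[0,18]: [(0, 0) (60, 0) (60, 18) (0, 18)]
2. ⊥bis P2·P0 via (9.335,9.93): [(0, 0) (2.4567, 0) (14.9249, 18) (0, 18)]  |A|=156.4346
3. ⊥bis P2·P1 via (26.77,10.71): [(0, 0) (2.4567, 0) (14.9249, 18) (0, 18)]  |A|=156.4346
4. canonical 4-gon: [(0, 0) (2.4567, 0) (14.9249, 18) (0, 18)]
5. shoelace: 156.4346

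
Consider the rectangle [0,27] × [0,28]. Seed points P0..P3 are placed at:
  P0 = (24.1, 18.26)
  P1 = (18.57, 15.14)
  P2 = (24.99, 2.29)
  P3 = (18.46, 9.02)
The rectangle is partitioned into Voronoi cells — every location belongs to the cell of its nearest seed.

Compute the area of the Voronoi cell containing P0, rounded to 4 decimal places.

Area of P0's cell: 123.1852

1. box [0,27]×[0,28]: [(0, 0) (27, 0) (27, 28) (0, 28)]
2. ⊥bis P0·P1 via (21.335,16.7): [(27, 6.6592) (27, 28) (14.9596, 28)]  |A|=128.4763
3. ⊥bis P0·P2 via (24.545,10.275): [(24.9473, 10.2974) (27, 10.4118) (27, 28) (14.9596, 28)]  |A|=124.6247
4. ⊥bis P0·P3 via (21.28,13.64): [(23.9972, 11.9815) (26.6048, 10.3898) (27, 10.4118) (27, 28) (14.9596, 28)]  |A|=123.1852
5. canonical 5-gon: [(23.9972, 11.9815) (26.6048, 10.3898) (27, 10.4118) (27, 28) (14.9596, 28)]
6. shoelace: 123.1852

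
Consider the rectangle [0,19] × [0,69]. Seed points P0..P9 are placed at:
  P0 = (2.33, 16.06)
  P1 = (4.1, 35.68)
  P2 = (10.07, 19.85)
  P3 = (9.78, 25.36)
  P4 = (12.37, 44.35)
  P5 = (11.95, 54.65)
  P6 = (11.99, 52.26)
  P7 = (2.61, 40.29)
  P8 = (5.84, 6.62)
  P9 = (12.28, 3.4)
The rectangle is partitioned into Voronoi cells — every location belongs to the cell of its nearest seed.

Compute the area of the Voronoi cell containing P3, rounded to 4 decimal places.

Area of P3's cell: 162.1618

1. box [0,19]×[0,69]: [(0, 0) (19, 0) (19, 69) (0, 69)]
2. ⊥bis P3·P0 via (6.055,20.71): [(0, 25.5605) (19, 10.3401) (19, 69) (0, 69)]  |A|=969.9444
3. ⊥bis P3·P1 via (6.94,30.52): [(0, 26.7003) (0, 25.5605) (19, 10.3401) (19, 37.1577)]  |A|=265.5952
4. ⊥bis P3·P2 via (9.925,22.605): [(0, 26.7003) (0, 25.5605) (4.0739, 22.297) (19, 23.0826) (19, 37.1577)]  |A|=170.4967
5. ⊥bis P3·P4 via (11.075,34.855): [(14.0733, 34.4461) (0, 26.7003) (0, 25.5605) (4.0739, 22.297) (19, 23.0826) (19, 33.7741)]  |A|=162.1618
6. ⊥bis P3·P5 via (10.865,40.005): [(14.0733, 34.4461) (0, 26.7003) (0, 25.5605) (4.0739, 22.297) (19, 23.0826) (19, 33.7741)]  |A|=162.1618
7. ⊥bis P3·P6 via (10.885,38.81): [(14.0733, 34.4461) (0, 26.7003) (0, 25.5605) (4.0739, 22.297) (19, 23.0826) (19, 33.7741)]  |A|=162.1618
8. ⊥bis P3·P7 via (6.195,32.825): [(14.0733, 34.4461) (0, 26.7003) (0, 25.5605) (4.0739, 22.297) (19, 23.0826) (19, 33.7741)]  |A|=162.1618
9. ⊥bis P3·P8 via (7.81,15.99): [(14.0733, 34.4461) (0, 26.7003) (0, 25.5605) (4.0739, 22.297) (19, 23.0826) (19, 33.7741)]  |A|=162.1618
10. ⊥bis P3·P9 via (11.03,14.38): [(14.0733, 34.4461) (0, 26.7003) (0, 25.5605) (4.0739, 22.297) (19, 23.0826) (19, 33.7741)]  |A|=162.1618
11. canonical 6-gon: [(14.0733, 34.4461) (0, 26.7003) (0, 25.5605) (4.0739, 22.297) (19, 23.0826) (19, 33.7741)]
12. shoelace: 162.1618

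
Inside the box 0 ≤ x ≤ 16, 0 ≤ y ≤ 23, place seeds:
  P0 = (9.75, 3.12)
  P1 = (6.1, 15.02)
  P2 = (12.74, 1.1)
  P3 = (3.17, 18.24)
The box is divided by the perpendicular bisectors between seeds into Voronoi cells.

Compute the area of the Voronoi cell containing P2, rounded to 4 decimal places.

1. box [0,16]×[0,23]: [(0, 0) (16, 0) (16, 23) (0, 23)]
2. ⊥bis P2·P0 via (11.245,2.11): [(9.8195, 0) (16, 0) (16, 9.1483)]  |A|=28.2706
3. ⊥bis P2·P1 via (9.42,8.06): [(9.8195, 0) (16, 0) (16, 9.1483)]  |A|=28.2706
4. ⊥bis P2·P3 via (7.955,9.67): [(9.8195, 0) (16, 0) (16, 9.1483)]  |A|=28.2706
5. canonical 3-gon: [(9.8195, 0) (16, 0) (16, 9.1483)]
6. shoelace: 28.2706

Area of P2's cell: 28.2706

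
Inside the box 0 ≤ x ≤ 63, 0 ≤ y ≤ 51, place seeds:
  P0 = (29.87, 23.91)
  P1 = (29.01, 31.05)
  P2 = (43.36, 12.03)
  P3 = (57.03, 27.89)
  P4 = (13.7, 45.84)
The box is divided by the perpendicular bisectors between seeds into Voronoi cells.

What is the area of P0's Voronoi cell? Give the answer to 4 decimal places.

1. box [0,63]×[0,51]: [(0, 0) (63, 0) (63, 51) (0, 51)]
2. ⊥bis P0·P1 via (29.44,27.48): [(0, 23.934) (0, 0) (63, 0) (63, 31.5222)]  |A|=1746.8718
3. ⊥bis P0·P2 via (36.615,17.97): [(46.8352, 29.5752) (0, 23.934) (0, 0) (20.7897, 0)]  |A|=867.9061
4. ⊥bis P0·P3 via (43.45,25.9): [(43.4712, 25.7554) (42.9795, 29.1108) (0, 23.934) (0, 0) (20.7897, 0)]  |A|=861.3232
5. ⊥bis P0·P4 via (21.785,34.875): [(43.4712, 25.7554) (42.9795, 29.1108) (8.303, 24.9341) (0, 18.8119) (0, 0) (20.7897, 0)]  |A|=840.0589
6. canonical 6-gon: [(43.4712, 25.7554) (42.9795, 29.1108) (8.303, 24.9341) (0, 18.8119) (0, 0) (20.7897, 0)]
7. shoelace: 840.0589

Area of P0's cell: 840.0589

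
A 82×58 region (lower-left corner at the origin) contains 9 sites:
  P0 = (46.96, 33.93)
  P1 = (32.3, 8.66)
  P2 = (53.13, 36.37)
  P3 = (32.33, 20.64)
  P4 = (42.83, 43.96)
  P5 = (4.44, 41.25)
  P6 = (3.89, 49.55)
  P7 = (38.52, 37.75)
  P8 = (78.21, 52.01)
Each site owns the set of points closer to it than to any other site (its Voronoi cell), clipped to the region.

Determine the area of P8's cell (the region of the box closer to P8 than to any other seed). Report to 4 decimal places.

Area of P8's cell: 497.0280

1. box [0,82]×[0,58]: [(0, 0) (82, 0) (82, 58) (0, 58)]
2. ⊥bis P8·P0 via (62.585,42.97): [(82, 9.4125) (82, 58) (53.8892, 58)]  |A|=682.915
3. ⊥bis P8·P1 via (55.255,30.335): [(82, 9.4125) (82, 58) (53.8892, 58)]  |A|=682.915
4. ⊥bis P8·P2 via (65.67,44.19): [(82, 18.0035) (82, 58) (57.058, 58)]  |A|=498.7955
5. ⊥bis P8·P3 via (55.27,36.325): [(82, 18.0035) (82, 58) (57.058, 58)]  |A|=498.7955
6. ⊥bis P8·P4 via (60.52,47.985): [(58.921, 55.0125) (82, 18.0035) (82, 58) (58.2413, 58)]  |A|=497.028
7. ⊥bis P8·P5 via (41.325,46.63): [(58.921, 55.0125) (82, 18.0035) (82, 58) (58.2413, 58)]  |A|=497.028
8. ⊥bis P8·P6 via (41.05,50.78): [(58.921, 55.0125) (82, 18.0035) (82, 58) (58.2413, 58)]  |A|=497.028
9. ⊥bis P8·P7 via (58.365,44.88): [(58.921, 55.0125) (82, 18.0035) (82, 58) (58.2413, 58)]  |A|=497.028
10. canonical 4-gon: [(58.921, 55.0125) (82, 18.0035) (82, 58) (58.2413, 58)]
11. shoelace: 497.028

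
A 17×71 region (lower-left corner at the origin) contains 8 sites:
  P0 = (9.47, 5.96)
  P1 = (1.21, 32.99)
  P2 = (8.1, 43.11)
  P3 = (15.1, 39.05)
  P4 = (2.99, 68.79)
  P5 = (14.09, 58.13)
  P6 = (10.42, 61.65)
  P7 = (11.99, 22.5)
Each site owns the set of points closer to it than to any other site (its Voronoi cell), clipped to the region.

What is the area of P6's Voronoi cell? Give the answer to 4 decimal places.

Area of P6's cell: 159.5459

1. box [0,17]×[0,71]: [(0, 0) (17, 0) (17, 71) (0, 71)]
2. ⊥bis P6·P0 via (9.945,33.805): [(0, 33.9746) (17, 33.6847) (17, 71) (0, 71)]  |A|=631.896
3. ⊥bis P6·P1 via (5.815,47.32): [(0, 49.1887) (17, 43.7257) (17, 71) (0, 71)]  |A|=417.2282
4. ⊥bis P6·P2 via (9.26,52.38): [(0, 53.5387) (17, 51.4115) (17, 71) (0, 71)]  |A|=314.9233
5. ⊥bis P6·P3 via (12.76,50.35): [(0, 53.5387) (17, 51.4115) (17, 71) (0, 71)]  |A|=314.9233
6. ⊥bis P6·P4 via (6.705,65.22): [(0, 58.2427) (0, 53.5387) (17, 51.4115) (17, 71) (12.2594, 71)]  |A|=236.7246
7. ⊥bis P6·P5 via (12.255,59.89): [(0, 58.2427) (0, 53.5387) (5.5029, 52.8501) (17, 64.8372) (17, 71) (12.2594, 71)]  |A|=159.5459
8. ⊥bis P6·P7 via (11.205,42.075): [(0, 58.2427) (0, 53.5387) (5.5029, 52.8501) (17, 64.8372) (17, 71) (12.2594, 71)]  |A|=159.5459
9. canonical 6-gon: [(0, 58.2427) (0, 53.5387) (5.5029, 52.8501) (17, 64.8372) (17, 71) (12.2594, 71)]
10. shoelace: 159.5459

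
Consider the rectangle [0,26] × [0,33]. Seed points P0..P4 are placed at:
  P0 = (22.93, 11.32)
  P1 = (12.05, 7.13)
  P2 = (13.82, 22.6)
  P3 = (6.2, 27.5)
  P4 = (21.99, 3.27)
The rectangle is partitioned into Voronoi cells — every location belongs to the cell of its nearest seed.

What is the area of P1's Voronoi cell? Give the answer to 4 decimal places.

1. box [0,26]×[0,33]: [(0, 0) (26, 0) (26, 33) (0, 33)]
2. ⊥bis P1·P0 via (17.49,9.225): [(0, 0) (21.0426, 0) (8.334, 33) (0, 33)]  |A|=484.7146
3. ⊥bis P1·P2 via (12.935,14.865): [(0, 16.345) (0, 0) (21.0426, 0) (15.4278, 14.5798)]  |A|=279.4821
4. ⊥bis P1·P3 via (9.125,17.315): [(4.1099, 15.8747) (0, 14.6944) (0, 0) (21.0426, 0) (15.4278, 14.5798)]  |A|=276.0903
5. ⊥bis P1·P4 via (17.02,5.2): [(4.1099, 15.8747) (0, 14.6944) (0, 0) (15.0007, 0) (18.0342, 7.8118) (15.4278, 14.5798)]  |A|=252.4911
6. canonical 6-gon: [(4.1099, 15.8747) (0, 14.6944) (0, 0) (15.0007, 0) (18.0342, 7.8118) (15.4278, 14.5798)]
7. shoelace: 252.4911

Area of P1's cell: 252.4911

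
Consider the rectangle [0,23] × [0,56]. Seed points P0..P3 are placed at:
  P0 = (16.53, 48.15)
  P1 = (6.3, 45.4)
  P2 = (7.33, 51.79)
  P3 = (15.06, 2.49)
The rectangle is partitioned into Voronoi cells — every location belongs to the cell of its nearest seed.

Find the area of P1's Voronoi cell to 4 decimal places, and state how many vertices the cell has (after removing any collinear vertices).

1. box [0,23]×[0,56]: [(0, 0) (23, 0) (23, 56) (0, 56)]
2. ⊥bis P1·P0 via (11.415,46.775): [(0, 0) (23, 0) (23, 3.6788) (8.9352, 56) (0, 56)]  |A|=920.0554
3. ⊥bis P1·P2 via (6.815,48.595): [(0, 49.6935) (0, 0) (23, 0) (23, 3.6788) (11.1119, 47.9024)]  |A|=848.8399
4. ⊥bis P1·P3 via (10.68,23.945): [(0, 49.6935) (0, 21.7647) (17.1946, 25.2749) (11.1119, 47.9024)]  |A|=360.3821
5. canonical 4-gon: [(0, 49.6935) (0, 21.7647) (17.1946, 25.2749) (11.1119, 47.9024)]
6. shoelace: 360.3821

Area of P1's cell: 360.3821 (4 vertices)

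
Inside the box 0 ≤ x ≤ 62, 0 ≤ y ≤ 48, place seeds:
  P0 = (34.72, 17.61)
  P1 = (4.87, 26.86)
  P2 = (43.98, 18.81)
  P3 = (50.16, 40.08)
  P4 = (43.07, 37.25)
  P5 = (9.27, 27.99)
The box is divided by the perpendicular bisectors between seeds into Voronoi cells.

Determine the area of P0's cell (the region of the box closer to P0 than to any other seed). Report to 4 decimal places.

Area of P0's cell: 634.1435

1. box [0,62]×[0,48]: [(0, 0) (62, 0) (62, 48) (0, 48)]
2. ⊥bis P0·P1 via (19.795,22.235): [(12.9048, 0) (62, 0) (62, 48) (27.7791, 48)]  |A|=1999.5867
3. ⊥bis P0·P2 via (39.35,18.21): [(12.9048, 0) (41.7098, 0) (35.4895, 48) (27.7791, 48)]  |A|=876.3712
4. ⊥bis P0·P3 via (42.44,28.845): [(25.4591, 40.5132) (12.9048, 0) (41.7098, 0) (37.535, 32.2154)]  |A|=760.6878
5. ⊥bis P0·P4 via (38.895,27.43): [(23.4409, 34.0004) (12.9048, 0) (41.7098, 0) (38.112, 27.7629)]  |A|=682.1277
6. ⊥bis P0·P5 via (21.995,22.8): [(26.1018, 32.8691) (13.5656, 2.1325) (12.9048, 0) (41.7098, 0) (38.112, 27.7629)]  |A|=634.1435
7. canonical 5-gon: [(26.1018, 32.8691) (13.5656, 2.1325) (12.9048, 0) (41.7098, 0) (38.112, 27.7629)]
8. shoelace: 634.1435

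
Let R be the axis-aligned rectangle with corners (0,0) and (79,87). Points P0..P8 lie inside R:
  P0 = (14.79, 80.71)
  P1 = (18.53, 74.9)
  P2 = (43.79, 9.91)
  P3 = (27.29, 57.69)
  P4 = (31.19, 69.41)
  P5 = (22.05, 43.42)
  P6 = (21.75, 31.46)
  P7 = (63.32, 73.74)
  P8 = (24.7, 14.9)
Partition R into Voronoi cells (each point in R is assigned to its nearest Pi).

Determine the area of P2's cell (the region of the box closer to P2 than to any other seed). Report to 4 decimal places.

1. box [0,79]×[0,87]: [(0, 0) (79, 0) (79, 87) (0, 87)]
2. ⊥bis P2·P0 via (29.29,45.31): [(0, 33.3127) (0, 0) (79, 0) (79, 65.6714)]  |A|=3909.8729
3. ⊥bis P2·P1 via (31.16,42.405): [(0, 30.2939) (0, 0) (79, 0) (79, 60.9992)]  |A|=3606.0775
4. ⊥bis P2·P3 via (35.54,33.8): [(0, 21.5269) (0, 0) (79, 0) (79, 48.8082)]  |A|=2778.2339
5. ⊥bis P2·P4 via (37.49,39.66): [(76.3211, 47.8831) (0, 21.5269) (0, 0) (79, 0) (79, 48.4504)]  |A|=2777.7546
6. ⊥bis P2·P5 via (32.92,26.665): [(76.3211, 47.8831) (53.4528, 39.9859) (0, 5.3078) (0, 0) (79, 0) (79, 48.4504)]  |A|=2344.2768
7. ⊥bis P2·P6 via (32.77,20.685): [(76.3211, 47.8831) (53.4528, 39.9859) (48.5001, 36.7728) (12.5449, 0) (79, 0) (79, 48.4504)]  |A|=1984.9082
8. ⊥bis P2·P7 via (53.555,41.825): [(56.3246, 40.9776) (53.4528, 39.9859) (48.5001, 36.7728) (12.5449, 0) (79, 0) (79, 34.0396)]  |A|=1817.9459
9. ⊥bis P2·P8 via (34.245,12.405): [(56.3246, 40.9776) (53.4528, 39.9859) (48.5001, 36.7728) (37.7373, 25.7652) (31.0024, 0) (79, 0) (79, 34.0396)]  |A|=1580.1647
10. canonical 7-gon: [(56.3246, 40.9776) (53.4528, 39.9859) (48.5001, 36.7728) (37.7373, 25.7652) (31.0024, 0) (79, 0) (79, 34.0396)]
11. shoelace: 1580.1647

Area of P2's cell: 1580.1647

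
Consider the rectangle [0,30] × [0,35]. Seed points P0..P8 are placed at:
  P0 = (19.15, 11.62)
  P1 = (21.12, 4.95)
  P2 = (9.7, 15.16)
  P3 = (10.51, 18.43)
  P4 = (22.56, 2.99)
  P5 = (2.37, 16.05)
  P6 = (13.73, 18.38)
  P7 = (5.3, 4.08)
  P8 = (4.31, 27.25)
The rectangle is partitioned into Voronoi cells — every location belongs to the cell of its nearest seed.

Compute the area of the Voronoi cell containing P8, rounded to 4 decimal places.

Area of P8's cell: 184.0487

1. box [0,30]×[0,35]: [(0, 0) (30, 0) (30, 35) (0, 35)]
2. ⊥bis P8·P0 via (11.73,19.435): [(0, 8.2979) (28.1236, 35) (0, 35)]  |A|=375.4798
3. ⊥bis P8·P1 via (12.715,16.1): [(0, 8.2979) (28.1236, 35) (0, 35)]  |A|=375.4798
4. ⊥bis P8·P2 via (7.005,21.205): [(0, 18.082) (19.4271, 26.7431) (28.1236, 35) (0, 35)]  |A|=280.4412
5. ⊥bis P8·P3 via (7.41,22.84): [(0, 18.082) (1.7534, 18.8637) (24.7086, 35) (0, 35)]  |A|=214.1845
6. ⊥bis P8·P4 via (13.435,15.12): [(0, 18.082) (1.7534, 18.8637) (24.7086, 35) (0, 35)]  |A|=214.1845
7. ⊥bis P8·P5 via (3.34,21.65): [(0, 22.2285) (5.2472, 21.3196) (24.7086, 35) (0, 35)]  |A|=202.5181
8. ⊥bis P8·P6 via (9.02,22.815): [(0, 22.2285) (5.2472, 21.3196) (12.2416, 26.2364) (20.4936, 35) (0, 35)]  |A|=184.0487
9. ⊥bis P8·P7 via (4.805,15.665): [(0, 22.2285) (5.2472, 21.3196) (12.2416, 26.2364) (20.4936, 35) (0, 35)]  |A|=184.0487
10. canonical 5-gon: [(0, 22.2285) (5.2472, 21.3196) (12.2416, 26.2364) (20.4936, 35) (0, 35)]
11. shoelace: 184.0487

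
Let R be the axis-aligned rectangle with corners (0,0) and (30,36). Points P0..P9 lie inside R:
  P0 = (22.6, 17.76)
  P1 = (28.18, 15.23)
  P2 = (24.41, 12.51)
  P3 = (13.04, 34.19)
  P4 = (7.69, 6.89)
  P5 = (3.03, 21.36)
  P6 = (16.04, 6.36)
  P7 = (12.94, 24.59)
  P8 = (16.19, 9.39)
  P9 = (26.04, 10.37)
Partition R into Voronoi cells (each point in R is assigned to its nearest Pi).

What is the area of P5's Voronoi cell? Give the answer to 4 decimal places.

Area of P5's cell: 141.9213

1. box [0,30]×[0,36]: [(0, 0) (30, 0) (30, 36) (0, 36)]
2. ⊥bis P5·P0 via (12.815,19.56): [(0, 0) (9.2168, 0) (15.8392, 36) (0, 36)]  |A|=451.0091
3. ⊥bis P5·P1 via (15.605,18.295): [(0, 0) (9.2168, 0) (15.8392, 36) (0, 36)]  |A|=451.0091
4. ⊥bis P5·P2 via (13.72,16.935): [(0, 0) (6.71, 0) (11.222, 10.9003) (15.8392, 36) (0, 36)]  |A|=437.3462
5. ⊥bis P5·P3 via (8.035,27.775): [(0, 34.0439) (0, 0) (6.71, 0) (11.222, 10.9003) (13.5366, 23.4826)]  |A|=324.9744
6. ⊥bis P5·P4 via (5.36,14.125): [(0, 34.0439) (0, 12.3988) (12.2217, 16.3348) (13.5366, 23.4826)]  |A|=187.5923
7. ⊥bis P5·P6 via (9.535,13.86): [(0, 34.0439) (0, 12.3988) (12.2217, 16.3348) (13.5366, 23.4826)]  |A|=187.5923
8. ⊥bis P5·P7 via (7.985,22.975): [(5.87, 29.4642) (0, 34.0439) (0, 12.3988) (10.3461, 15.7308)]  |A|=142.0289
9. ⊥bis P5·P8 via (9.61,15.375): [(10.2373, 16.0647) (5.87, 29.4642) (0, 34.0439) (0, 12.3988) (9.7627, 15.5429)]  |A|=141.9213
10. ⊥bis P5·P9 via (14.535,15.865): [(10.2373, 16.0647) (5.87, 29.4642) (0, 34.0439) (0, 12.3988) (9.7627, 15.5429)]  |A|=141.9213
11. canonical 5-gon: [(10.2373, 16.0647) (5.87, 29.4642) (0, 34.0439) (0, 12.3988) (9.7627, 15.5429)]
12. shoelace: 141.9213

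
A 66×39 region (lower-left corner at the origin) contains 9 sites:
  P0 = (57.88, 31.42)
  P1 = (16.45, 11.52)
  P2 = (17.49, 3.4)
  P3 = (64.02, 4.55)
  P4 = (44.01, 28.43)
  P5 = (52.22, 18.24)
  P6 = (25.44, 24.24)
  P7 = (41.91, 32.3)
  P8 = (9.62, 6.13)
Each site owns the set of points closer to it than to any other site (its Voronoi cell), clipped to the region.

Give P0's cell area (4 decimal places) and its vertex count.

1. box [0,66]×[0,39]: [(0, 0) (66, 0) (66, 39) (0, 39)]
2. ⊥bis P0·P1 via (37.165,21.47): [(47.4776, 0) (66, 0) (66, 39) (28.7448, 39)]  |A|=1087.6614
3. ⊥bis P0·P2 via (37.685,17.41): [(42.334, 10.7086) (49.7629, 0) (66, 0) (66, 39) (28.7448, 39)]  |A|=1075.4252
4. ⊥bis P0·P3 via (60.95,17.985): [(41.0258, 13.4322) (66, 19.139) (66, 39) (28.7448, 39)]  |A|=724.2735
5. ⊥bis P0·P4 via (50.945,29.925): [(53.8678, 16.3667) (66, 19.139) (66, 39) (48.9887, 39)]  |A|=312.9904
6. ⊥bis P0·P5 via (55.05,24.83): [(51.7366, 26.2529) (66, 20.1276) (66, 39) (48.9887, 39)]  |A|=243.0144
7. ⊥bis P0·P6 via (41.66,27.83): [(51.7366, 26.2529) (66, 20.1276) (66, 39) (48.9887, 39)]  |A|=243.0144
8. ⊥bis P0·P7 via (49.895,31.86): [(50.0238, 34.1981) (51.7366, 26.2529) (66, 20.1276) (66, 39) (50.2884, 39)]  |A|=239.8938
9. ⊥bis P0·P8 via (33.75,18.775): [(50.0238, 34.1981) (51.7366, 26.2529) (66, 20.1276) (66, 39) (50.2884, 39)]  |A|=239.8938
10. canonical 5-gon: [(50.0238, 34.1981) (51.7366, 26.2529) (66, 20.1276) (66, 39) (50.2884, 39)]
11. shoelace: 239.8938

Area of P0's cell: 239.8938 (5 vertices)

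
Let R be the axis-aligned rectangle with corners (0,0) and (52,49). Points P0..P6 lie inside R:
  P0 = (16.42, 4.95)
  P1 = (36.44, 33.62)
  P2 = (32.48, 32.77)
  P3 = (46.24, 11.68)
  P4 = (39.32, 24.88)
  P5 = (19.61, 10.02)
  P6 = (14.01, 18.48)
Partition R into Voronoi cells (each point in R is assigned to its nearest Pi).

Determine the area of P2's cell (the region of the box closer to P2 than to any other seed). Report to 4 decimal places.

Area of P2's cell: 468.2148

1. box [0,52]×[0,49]: [(0, 0) (52, 0) (52, 49) (0, 49)]
2. ⊥bis P2·P0 via (24.45,18.86): [(0, 32.9746) (52, 2.9559) (52, 49) (0, 49)]  |A|=1613.809
3. ⊥bis P2·P1 via (34.46,33.195): [(0, 32.9746) (39.3879, 10.2366) (31.0675, 49) (0, 49)]  |A|=917.746
4. ⊥bis P2·P3 via (39.36,22.225): [(0, 32.9746) (29.6243, 15.873) (37.1273, 20.7683) (31.0675, 49) (0, 49)]  |A|=872.7026
5. ⊥bis P2·P4 via (35.9,28.825): [(0, 32.9746) (24.4232, 18.8755) (35.4768, 28.4581) (31.0675, 49) (0, 49)]  |A|=798.2998
6. ⊥bis P2·P5 via (26.045,21.395): [(0, 36.129) (26.8222, 20.9553) (35.4768, 28.4581) (31.0675, 49) (0, 49)]  |A|=713.6846
7. ⊥bis P2·P6 via (23.245,25.625): [(26.8436, 20.9738) (35.4768, 28.4581) (31.0675, 49) (5.1601, 49)]  |A|=468.2148
8. canonical 4-gon: [(26.8436, 20.9738) (35.4768, 28.4581) (31.0675, 49) (5.1601, 49)]
9. shoelace: 468.2148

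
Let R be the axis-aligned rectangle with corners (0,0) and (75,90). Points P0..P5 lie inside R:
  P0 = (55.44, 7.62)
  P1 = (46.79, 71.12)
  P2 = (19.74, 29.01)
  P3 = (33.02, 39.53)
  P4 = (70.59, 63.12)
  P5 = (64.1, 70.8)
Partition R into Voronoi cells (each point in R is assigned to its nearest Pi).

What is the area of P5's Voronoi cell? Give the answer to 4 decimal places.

Area of P5's cell: 484.1258

1. box [0,75]×[0,90]: [(0, 0) (75, 0) (75, 90) (0, 90)]
2. ⊥bis P5·P0 via (59.77,39.21): [(0, 47.4026) (75, 37.1224) (75, 90) (0, 90)]  |A|=3580.311
3. ⊥bis P5·P1 via (55.445,70.96): [(54.8705, 39.8816) (75, 37.1224) (75, 90) (55.797, 90)]  |A|=1013.4127
4. ⊥bis P5·P2 via (41.92,49.905): [(54.8705, 39.8816) (75, 37.1224) (75, 90) (55.797, 90)]  |A|=1013.4127
5. ⊥bis P5·P3 via (48.56,55.165): [(55.0341, 48.7303) (65.3872, 38.4401) (75, 37.1224) (75, 90) (55.797, 90)]  |A|=966.7651
6. ⊥bis P5·P4 via (67.345,66.96): [(55.181, 56.6808) (75, 73.4289) (75, 90) (55.797, 90)]  |A|=484.1258
7. canonical 4-gon: [(55.181, 56.6808) (75, 73.4289) (75, 90) (55.797, 90)]
8. shoelace: 484.1258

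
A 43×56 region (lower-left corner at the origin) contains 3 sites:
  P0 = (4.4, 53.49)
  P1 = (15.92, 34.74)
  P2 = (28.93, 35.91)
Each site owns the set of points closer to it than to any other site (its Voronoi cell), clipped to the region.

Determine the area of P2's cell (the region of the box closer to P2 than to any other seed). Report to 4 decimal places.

1. box [0,43]×[0,56]: [(0, 0) (43, 0) (43, 56) (0, 56)]
2. ⊥bis P2·P0 via (16.665,44.7): [(0, 21.4467) (0, 0) (43, 0) (43, 56) (24.7634, 56)]  |A|=1980.1716
3. ⊥bis P2·P1 via (22.425,35.325): [(21.0337, 50.7958) (25.6018, 0) (43, 0) (43, 56) (24.7634, 56)]  |A|=1104.3875
4. canonical 5-gon: [(21.0337, 50.7958) (25.6018, 0) (43, 0) (43, 56) (24.7634, 56)]
5. shoelace: 1104.3875

Area of P2's cell: 1104.3875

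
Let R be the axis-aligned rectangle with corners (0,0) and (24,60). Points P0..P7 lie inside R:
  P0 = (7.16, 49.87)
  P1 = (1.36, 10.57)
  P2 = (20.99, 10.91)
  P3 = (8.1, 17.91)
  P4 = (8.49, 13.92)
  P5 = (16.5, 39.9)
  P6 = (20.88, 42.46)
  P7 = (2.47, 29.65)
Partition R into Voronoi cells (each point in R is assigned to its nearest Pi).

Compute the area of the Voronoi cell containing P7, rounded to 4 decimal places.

1. box [0,24]×[0,60]: [(0, 0) (24, 0) (24, 60) (0, 60)]
2. ⊥bis P7·P0 via (4.815,39.76): [(0, 40.8768) (0, 0) (24, 0) (24, 35.3101)]  |A|=914.2428
3. ⊥bis P7·P1 via (1.915,20.11): [(0, 40.8768) (0, 20.2214) (24, 18.8252) (24, 35.3101)]  |A|=445.6837
4. ⊥bis P7·P2 via (11.73,20.28): [(0, 40.8768) (0, 20.2214) (11.0219, 19.5802) (24, 32.406) (24, 35.3101)]  |A|=357.5573
5. ⊥bis P7·P3 via (5.285,23.78): [(0, 40.8768) (0, 21.2455) (24, 32.7549) (24, 35.3101)]  |A|=266.2374
6. ⊥bis P7·P4 via (5.48,21.785): [(0, 40.8768) (0, 21.2455) (24, 32.7549) (24, 35.3101)]  |A|=266.2374
7. ⊥bis P7·P5 via (9.485,34.775): [(6.0528, 39.4729) (0, 40.8768) (0, 21.2455) (14.3439, 28.1243)]  |A|=169.3201
8. ⊥bis P7·P6 via (11.675,36.055): [(6.0528, 39.4729) (0, 40.8768) (0, 21.2455) (14.3439, 28.1243)]  |A|=169.3201
9. canonical 4-gon: [(6.0528, 39.4729) (0, 40.8768) (0, 21.2455) (14.3439, 28.1243)]
10. shoelace: 169.3201

Area of P7's cell: 169.3201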